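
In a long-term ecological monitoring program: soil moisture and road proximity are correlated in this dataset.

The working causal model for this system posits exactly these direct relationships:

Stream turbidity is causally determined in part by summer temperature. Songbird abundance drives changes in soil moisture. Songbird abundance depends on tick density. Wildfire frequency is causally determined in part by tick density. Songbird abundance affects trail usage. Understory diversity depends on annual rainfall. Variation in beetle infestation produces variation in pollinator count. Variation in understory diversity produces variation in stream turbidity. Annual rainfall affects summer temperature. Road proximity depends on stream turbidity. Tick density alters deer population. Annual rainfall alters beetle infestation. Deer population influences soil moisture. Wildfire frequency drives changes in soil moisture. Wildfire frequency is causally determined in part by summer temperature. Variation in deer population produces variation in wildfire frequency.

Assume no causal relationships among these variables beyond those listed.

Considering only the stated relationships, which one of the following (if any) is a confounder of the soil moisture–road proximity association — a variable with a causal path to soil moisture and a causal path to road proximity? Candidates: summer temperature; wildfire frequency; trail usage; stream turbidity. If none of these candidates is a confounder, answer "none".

Summer temperature causes soil moisture (summer temperature → wildfire frequency → soil moisture) and also causes road proximity (summer temperature → stream turbidity → road proximity); it is a common cause of both.
Each of the other candidates lacks a causal path to at least one of soil moisture and road proximity, so they do not confound the relationship.

summer temperature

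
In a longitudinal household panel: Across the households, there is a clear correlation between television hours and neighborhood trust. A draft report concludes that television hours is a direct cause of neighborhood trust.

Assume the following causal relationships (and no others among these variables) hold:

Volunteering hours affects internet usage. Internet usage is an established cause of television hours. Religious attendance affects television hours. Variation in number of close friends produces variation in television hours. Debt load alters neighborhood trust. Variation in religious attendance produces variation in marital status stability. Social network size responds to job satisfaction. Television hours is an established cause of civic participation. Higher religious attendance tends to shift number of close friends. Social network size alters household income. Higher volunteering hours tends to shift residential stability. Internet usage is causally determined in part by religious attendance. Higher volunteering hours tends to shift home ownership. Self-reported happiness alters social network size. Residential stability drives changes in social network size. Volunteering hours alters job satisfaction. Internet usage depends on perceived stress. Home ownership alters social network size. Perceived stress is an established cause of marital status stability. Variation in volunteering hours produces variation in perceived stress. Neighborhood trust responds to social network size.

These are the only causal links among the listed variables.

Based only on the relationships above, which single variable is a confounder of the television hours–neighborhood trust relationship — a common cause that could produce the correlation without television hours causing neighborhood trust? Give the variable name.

Volunteering hours has a causal path to television hours (volunteering hours → internet usage → television hours) and a separate causal path to neighborhood trust (volunteering hours → job satisfaction → social network size → neighborhood trust), so it is a common cause of both.
No stated relationship gives television hours a causal route to neighborhood trust, so the correlation is explained by the shared upstream cause rather than a direct effect.

volunteering hours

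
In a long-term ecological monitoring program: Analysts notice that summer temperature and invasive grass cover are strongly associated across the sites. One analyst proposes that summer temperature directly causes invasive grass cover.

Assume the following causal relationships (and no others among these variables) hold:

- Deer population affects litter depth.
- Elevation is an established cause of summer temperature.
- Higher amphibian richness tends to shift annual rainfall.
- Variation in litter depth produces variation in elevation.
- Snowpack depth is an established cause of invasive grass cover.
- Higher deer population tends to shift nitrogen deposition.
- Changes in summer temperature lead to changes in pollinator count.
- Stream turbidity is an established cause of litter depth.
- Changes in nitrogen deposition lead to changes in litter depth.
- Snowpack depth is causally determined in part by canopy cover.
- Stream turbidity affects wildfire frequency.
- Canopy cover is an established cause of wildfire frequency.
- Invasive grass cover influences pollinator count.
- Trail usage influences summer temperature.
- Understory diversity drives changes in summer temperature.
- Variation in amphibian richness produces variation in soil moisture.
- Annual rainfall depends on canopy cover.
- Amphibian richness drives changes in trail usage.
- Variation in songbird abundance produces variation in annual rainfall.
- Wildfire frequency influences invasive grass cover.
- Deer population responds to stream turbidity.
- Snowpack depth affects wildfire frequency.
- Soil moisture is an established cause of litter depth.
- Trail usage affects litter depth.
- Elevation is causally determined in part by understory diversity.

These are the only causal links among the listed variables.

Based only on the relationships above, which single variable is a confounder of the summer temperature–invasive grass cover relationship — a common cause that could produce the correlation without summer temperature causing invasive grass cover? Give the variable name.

stream turbidity

Stream turbidity has a causal path to summer temperature (stream turbidity → litter depth → elevation → summer temperature) and a separate causal path to invasive grass cover (stream turbidity → wildfire frequency → invasive grass cover), so it is a common cause of both.
No stated relationship gives summer temperature a causal route to invasive grass cover, so the correlation is explained by the shared upstream cause rather than a direct effect.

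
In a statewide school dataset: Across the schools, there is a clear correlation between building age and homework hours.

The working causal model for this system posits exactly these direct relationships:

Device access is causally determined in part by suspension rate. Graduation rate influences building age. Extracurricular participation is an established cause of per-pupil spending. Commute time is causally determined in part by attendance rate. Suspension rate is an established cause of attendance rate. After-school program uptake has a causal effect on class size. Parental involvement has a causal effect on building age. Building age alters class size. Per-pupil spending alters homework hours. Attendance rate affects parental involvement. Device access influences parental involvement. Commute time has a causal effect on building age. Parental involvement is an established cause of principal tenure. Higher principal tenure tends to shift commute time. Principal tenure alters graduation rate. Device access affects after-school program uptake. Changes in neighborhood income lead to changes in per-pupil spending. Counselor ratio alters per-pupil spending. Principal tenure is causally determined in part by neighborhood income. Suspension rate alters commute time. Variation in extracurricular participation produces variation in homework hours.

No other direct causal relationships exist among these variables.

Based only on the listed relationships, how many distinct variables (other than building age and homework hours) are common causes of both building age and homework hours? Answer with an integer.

1

The common causes are: neighborhood income (to building age via neighborhood income → principal tenure → graduation rate → building age; to homework hours via neighborhood income → per-pupil spending → homework hours).
Every other variable lacks a causal path to at least one of building age and homework hours.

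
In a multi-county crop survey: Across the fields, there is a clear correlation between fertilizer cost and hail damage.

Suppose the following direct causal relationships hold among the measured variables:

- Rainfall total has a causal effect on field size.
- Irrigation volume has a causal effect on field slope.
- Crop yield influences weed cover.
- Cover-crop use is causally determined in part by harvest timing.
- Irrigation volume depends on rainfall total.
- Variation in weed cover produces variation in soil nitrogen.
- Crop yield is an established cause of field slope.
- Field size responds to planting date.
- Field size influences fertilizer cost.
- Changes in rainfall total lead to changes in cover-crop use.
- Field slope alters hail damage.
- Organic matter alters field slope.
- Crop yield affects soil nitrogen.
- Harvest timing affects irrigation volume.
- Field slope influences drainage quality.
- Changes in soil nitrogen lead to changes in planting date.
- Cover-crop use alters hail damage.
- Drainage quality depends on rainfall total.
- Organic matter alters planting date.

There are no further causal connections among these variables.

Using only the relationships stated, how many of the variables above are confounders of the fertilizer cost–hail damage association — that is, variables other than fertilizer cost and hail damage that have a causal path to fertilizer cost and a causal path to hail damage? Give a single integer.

The common causes are: crop yield (to fertilizer cost via crop yield → soil nitrogen → planting date → field size → fertilizer cost; to hail damage via crop yield → field slope → hail damage); organic matter (to fertilizer cost via organic matter → planting date → field size → fertilizer cost; to hail damage via organic matter → field slope → hail damage); rainfall total (to fertilizer cost via rainfall total → field size → fertilizer cost; to hail damage via rainfall total → cover-crop use → hail damage).
Every other variable lacks a causal path to at least one of fertilizer cost and hail damage.

3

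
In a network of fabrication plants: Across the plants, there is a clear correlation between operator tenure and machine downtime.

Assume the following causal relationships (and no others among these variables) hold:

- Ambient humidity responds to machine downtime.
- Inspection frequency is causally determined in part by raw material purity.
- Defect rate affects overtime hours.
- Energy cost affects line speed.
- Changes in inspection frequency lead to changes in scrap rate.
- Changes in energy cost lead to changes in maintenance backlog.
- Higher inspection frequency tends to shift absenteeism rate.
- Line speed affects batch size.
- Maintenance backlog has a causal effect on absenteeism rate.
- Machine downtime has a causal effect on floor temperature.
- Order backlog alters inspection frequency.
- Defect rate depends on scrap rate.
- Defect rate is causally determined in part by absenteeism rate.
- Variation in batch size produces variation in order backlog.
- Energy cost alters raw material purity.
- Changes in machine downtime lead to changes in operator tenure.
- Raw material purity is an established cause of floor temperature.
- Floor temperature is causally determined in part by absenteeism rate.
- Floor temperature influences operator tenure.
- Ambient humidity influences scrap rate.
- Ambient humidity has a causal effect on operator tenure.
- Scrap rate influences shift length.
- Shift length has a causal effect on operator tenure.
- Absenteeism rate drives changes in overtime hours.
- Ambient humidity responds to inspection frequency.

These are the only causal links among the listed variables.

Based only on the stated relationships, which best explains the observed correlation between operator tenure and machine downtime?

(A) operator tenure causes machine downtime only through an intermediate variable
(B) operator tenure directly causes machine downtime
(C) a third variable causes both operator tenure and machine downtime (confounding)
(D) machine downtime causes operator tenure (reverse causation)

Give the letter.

The stated link runs machine downtime → operator tenure; operator tenure has no causal path to machine downtime. No variable causes both, so confounding is ruled out. The correlation reflects reverse causation.

D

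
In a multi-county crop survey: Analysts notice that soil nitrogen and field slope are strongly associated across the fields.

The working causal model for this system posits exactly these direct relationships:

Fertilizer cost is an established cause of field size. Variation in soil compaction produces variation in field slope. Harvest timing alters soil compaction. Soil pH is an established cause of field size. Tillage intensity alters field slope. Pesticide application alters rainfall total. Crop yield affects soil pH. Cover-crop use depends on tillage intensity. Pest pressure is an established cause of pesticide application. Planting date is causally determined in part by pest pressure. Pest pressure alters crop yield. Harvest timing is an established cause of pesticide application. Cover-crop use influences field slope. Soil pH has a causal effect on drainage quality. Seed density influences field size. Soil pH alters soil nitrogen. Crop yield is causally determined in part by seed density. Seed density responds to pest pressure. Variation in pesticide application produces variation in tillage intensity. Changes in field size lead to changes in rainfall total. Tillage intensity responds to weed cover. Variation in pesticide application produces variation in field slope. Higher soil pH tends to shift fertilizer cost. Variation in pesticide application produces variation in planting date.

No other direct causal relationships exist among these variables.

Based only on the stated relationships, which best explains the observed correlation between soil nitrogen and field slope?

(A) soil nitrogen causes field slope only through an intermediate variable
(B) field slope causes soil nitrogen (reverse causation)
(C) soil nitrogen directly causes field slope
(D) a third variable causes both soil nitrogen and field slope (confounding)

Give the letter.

Pest pressure causes soil nitrogen (pest pressure → crop yield → soil pH → soil nitrogen) and field slope (pest pressure → pesticide application → field slope) — a common cause creating the correlation.
There is no stated path from soil nitrogen to field slope or from field slope to soil nitrogen, so neither direct nor reverse causation applies.

D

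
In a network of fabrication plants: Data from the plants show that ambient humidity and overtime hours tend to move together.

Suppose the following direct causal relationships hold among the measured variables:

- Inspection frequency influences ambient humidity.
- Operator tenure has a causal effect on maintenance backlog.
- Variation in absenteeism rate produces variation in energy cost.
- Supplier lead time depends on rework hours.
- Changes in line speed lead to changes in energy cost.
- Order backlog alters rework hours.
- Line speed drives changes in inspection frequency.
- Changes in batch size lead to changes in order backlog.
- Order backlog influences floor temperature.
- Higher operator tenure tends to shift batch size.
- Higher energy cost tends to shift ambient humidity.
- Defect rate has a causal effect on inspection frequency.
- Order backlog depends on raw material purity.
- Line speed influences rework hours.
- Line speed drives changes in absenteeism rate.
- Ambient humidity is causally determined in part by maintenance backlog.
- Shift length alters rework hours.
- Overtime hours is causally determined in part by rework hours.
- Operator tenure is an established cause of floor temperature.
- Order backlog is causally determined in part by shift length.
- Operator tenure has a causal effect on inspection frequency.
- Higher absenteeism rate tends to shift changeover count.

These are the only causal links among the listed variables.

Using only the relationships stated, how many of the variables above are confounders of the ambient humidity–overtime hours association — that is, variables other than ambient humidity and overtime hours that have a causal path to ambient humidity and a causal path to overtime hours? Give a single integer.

2

The common causes are: line speed (to ambient humidity via line speed → inspection frequency → ambient humidity; to overtime hours via line speed → rework hours → overtime hours); operator tenure (to ambient humidity via operator tenure → inspection frequency → ambient humidity; to overtime hours via operator tenure → batch size → order backlog → rework hours → overtime hours).
Every other variable lacks a causal path to at least one of ambient humidity and overtime hours.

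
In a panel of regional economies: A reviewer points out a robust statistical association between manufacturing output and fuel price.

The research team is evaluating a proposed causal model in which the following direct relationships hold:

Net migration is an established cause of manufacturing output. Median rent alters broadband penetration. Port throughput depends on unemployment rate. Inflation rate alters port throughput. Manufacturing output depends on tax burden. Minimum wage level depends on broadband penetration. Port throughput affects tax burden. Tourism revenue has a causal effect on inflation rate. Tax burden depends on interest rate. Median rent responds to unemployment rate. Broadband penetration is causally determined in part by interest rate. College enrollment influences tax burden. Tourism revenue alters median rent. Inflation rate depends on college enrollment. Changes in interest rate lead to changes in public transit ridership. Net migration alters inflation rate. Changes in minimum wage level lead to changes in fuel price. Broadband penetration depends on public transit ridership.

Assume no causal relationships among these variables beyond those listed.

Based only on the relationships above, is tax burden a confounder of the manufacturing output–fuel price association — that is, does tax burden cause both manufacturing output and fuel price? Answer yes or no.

Tax burden has no stated causal path to fuel price. A confounder must cause both variables, so tax burden does not qualify.

no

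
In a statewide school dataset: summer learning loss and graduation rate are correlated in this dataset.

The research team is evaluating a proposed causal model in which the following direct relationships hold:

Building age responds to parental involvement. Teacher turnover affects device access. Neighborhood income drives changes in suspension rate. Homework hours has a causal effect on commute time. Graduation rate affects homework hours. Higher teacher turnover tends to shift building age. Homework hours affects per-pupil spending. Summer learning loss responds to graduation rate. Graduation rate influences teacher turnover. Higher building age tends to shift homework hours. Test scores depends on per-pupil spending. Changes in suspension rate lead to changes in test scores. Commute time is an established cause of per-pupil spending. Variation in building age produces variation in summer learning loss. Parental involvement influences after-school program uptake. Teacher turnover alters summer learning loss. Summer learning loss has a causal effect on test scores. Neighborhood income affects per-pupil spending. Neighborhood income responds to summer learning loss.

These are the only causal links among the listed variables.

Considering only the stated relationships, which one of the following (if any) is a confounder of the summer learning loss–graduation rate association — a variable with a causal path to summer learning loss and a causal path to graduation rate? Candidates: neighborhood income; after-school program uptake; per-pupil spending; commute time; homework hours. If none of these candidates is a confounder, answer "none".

none

None of the listed candidates has causal paths to both summer learning loss and graduation rate in the stated relationships, so none is a common cause.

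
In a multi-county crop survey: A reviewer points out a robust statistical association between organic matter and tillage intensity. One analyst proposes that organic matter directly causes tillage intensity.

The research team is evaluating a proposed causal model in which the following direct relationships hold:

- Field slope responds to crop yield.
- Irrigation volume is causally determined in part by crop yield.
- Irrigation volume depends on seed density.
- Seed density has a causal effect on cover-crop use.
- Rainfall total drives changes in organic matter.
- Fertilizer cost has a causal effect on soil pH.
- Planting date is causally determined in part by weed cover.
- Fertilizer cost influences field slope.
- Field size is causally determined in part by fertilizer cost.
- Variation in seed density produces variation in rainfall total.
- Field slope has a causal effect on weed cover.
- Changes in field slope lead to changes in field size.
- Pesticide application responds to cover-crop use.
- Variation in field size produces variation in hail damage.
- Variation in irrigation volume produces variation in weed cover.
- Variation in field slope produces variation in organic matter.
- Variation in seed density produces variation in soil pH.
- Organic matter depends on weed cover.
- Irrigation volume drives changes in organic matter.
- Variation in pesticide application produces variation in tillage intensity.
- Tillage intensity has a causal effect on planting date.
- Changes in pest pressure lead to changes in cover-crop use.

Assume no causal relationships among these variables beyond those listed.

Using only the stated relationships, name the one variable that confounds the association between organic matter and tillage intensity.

Seed density has a causal path to organic matter (seed density → irrigation volume → organic matter) and a separate causal path to tillage intensity (seed density → cover-crop use → pesticide application → tillage intensity), so it is a common cause of both.
No stated relationship gives organic matter a causal route to tillage intensity, so the correlation is explained by the shared upstream cause rather than a direct effect.

seed density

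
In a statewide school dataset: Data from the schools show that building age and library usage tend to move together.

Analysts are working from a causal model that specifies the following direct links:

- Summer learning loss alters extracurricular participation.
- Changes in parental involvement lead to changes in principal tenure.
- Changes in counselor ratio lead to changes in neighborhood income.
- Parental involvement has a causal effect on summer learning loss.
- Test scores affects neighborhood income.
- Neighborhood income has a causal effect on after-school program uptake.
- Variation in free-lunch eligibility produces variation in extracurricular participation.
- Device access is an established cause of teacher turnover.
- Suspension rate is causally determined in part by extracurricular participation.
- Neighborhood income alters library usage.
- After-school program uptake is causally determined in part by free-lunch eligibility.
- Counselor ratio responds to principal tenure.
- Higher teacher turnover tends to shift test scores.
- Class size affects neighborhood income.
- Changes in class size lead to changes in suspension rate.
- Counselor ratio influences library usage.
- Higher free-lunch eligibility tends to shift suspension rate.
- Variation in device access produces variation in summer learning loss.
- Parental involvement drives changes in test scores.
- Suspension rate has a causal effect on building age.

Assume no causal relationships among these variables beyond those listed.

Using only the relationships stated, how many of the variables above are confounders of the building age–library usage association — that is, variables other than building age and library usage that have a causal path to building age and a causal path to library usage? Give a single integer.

The common causes are: class size (to building age via class size → suspension rate → building age; to library usage via class size → neighborhood income → library usage); device access (to building age via device access → summer learning loss → extracurricular participation → suspension rate → building age; to library usage via device access → teacher turnover → test scores → neighborhood income → library usage); parental involvement (to building age via parental involvement → summer learning loss → extracurricular participation → suspension rate → building age; to library usage via parental involvement → test scores → neighborhood income → library usage).
Every other variable lacks a causal path to at least one of building age and library usage.

3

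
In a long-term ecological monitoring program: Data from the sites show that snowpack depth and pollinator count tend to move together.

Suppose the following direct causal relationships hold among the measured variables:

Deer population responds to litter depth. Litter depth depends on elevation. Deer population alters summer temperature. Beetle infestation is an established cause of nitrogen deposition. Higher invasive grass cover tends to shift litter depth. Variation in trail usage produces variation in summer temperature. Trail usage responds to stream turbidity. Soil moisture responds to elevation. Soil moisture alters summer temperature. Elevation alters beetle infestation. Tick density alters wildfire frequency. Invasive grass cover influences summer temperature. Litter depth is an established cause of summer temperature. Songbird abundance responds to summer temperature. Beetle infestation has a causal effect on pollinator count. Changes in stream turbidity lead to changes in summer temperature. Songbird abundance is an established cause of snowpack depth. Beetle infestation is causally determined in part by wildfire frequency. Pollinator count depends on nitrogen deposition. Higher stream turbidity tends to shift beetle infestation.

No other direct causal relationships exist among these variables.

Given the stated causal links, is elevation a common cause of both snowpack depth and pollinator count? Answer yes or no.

Elevation has a causal path to snowpack depth (elevation → soil moisture → summer temperature → songbird abundance → snowpack depth) and to pollinator count (elevation → beetle infestation → pollinator count), so it is a common cause of both — a confounder.

yes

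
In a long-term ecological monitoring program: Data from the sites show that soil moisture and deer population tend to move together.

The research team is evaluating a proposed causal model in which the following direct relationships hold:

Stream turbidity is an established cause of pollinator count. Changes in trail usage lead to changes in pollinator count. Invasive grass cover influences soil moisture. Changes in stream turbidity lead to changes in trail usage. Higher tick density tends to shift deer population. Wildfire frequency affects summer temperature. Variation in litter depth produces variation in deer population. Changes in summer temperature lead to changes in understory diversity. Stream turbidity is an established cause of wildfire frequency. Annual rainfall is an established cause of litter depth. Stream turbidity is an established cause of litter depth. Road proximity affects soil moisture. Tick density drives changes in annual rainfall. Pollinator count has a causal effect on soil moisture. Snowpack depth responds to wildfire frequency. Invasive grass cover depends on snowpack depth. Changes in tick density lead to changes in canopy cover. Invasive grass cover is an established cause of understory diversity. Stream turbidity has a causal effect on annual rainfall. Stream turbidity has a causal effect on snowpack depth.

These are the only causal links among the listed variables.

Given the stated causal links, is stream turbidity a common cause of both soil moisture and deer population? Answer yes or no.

yes

Stream turbidity has a causal path to soil moisture (stream turbidity → pollinator count → soil moisture) and to deer population (stream turbidity → litter depth → deer population), so it is a common cause of both — a confounder.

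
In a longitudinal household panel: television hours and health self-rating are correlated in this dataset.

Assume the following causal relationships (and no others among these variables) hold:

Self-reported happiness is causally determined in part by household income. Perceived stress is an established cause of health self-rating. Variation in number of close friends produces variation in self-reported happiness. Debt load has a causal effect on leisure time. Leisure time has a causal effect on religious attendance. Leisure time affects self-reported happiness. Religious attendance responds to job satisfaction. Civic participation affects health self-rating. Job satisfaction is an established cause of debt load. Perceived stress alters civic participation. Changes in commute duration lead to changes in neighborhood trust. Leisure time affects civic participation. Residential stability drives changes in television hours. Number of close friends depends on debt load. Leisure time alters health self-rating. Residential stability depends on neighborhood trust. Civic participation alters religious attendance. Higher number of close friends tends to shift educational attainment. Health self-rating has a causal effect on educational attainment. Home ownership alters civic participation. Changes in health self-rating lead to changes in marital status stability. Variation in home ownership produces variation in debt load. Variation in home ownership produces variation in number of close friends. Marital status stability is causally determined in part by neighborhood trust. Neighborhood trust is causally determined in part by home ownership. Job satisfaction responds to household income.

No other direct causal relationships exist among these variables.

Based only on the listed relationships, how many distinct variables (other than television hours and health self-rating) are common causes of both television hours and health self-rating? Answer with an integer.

The common causes are: home ownership (to television hours via home ownership → neighborhood trust → residential stability → television hours; to health self-rating via home ownership → civic participation → health self-rating).
Every other variable lacks a causal path to at least one of television hours and health self-rating.

1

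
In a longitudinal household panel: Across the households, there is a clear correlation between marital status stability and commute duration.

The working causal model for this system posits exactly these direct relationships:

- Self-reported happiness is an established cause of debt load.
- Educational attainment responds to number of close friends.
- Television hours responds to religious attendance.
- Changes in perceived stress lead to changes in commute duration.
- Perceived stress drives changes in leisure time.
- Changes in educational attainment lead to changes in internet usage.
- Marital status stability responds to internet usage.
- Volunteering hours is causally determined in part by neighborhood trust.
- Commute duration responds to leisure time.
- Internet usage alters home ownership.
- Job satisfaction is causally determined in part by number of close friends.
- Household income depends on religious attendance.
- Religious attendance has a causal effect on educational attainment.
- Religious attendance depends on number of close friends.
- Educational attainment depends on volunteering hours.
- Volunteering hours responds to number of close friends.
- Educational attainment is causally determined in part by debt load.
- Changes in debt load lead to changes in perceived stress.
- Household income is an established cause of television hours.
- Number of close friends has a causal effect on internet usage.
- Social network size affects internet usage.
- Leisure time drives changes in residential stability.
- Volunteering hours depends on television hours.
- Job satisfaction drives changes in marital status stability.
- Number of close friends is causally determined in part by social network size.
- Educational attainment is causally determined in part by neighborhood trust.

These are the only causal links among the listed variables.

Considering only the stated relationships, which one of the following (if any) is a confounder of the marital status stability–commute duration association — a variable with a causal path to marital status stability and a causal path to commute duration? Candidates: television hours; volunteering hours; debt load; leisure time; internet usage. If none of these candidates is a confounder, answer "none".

debt load

Debt load causes marital status stability (debt load → educational attainment → internet usage → marital status stability) and also causes commute duration (debt load → perceived stress → commute duration); it is a common cause of both.
Each of the other candidates lacks a causal path to at least one of marital status stability and commute duration, so they do not confound the relationship.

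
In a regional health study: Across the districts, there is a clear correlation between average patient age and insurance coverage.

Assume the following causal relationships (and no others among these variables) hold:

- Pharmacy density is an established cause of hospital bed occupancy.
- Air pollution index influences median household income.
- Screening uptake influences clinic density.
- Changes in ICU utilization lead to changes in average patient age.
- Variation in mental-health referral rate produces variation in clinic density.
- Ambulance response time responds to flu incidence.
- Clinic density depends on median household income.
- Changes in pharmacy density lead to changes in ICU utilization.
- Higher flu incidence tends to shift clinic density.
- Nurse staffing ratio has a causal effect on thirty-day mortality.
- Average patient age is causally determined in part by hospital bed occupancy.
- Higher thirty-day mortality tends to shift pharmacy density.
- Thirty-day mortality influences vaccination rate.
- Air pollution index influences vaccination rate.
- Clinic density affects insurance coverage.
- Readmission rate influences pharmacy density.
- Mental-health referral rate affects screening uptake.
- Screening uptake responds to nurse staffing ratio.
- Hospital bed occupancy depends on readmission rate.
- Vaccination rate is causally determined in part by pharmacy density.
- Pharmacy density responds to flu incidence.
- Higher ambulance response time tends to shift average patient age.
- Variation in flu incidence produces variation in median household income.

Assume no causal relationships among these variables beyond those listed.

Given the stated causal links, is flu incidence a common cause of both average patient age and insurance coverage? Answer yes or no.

yes

Flu incidence has a causal path to average patient age (flu incidence → ambulance response time → average patient age) and to insurance coverage (flu incidence → clinic density → insurance coverage), so it is a common cause of both — a confounder.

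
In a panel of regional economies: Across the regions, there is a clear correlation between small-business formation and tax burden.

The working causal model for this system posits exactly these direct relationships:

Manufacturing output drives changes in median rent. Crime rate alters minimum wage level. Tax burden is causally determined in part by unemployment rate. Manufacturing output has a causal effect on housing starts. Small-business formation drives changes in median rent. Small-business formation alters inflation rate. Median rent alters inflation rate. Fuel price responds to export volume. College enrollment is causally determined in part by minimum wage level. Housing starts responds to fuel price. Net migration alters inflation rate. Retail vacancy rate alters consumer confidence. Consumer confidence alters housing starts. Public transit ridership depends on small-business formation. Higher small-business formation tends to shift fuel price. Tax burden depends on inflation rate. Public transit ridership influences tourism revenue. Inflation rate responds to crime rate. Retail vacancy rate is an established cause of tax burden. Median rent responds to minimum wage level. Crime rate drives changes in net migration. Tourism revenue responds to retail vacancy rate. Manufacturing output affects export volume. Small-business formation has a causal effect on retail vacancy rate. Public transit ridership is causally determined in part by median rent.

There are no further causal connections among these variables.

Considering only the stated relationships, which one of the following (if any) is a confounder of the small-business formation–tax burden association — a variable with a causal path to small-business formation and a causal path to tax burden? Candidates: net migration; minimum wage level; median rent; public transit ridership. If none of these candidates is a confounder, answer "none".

none

None of the listed candidates has causal paths to both small-business formation and tax burden in the stated relationships, so none is a common cause.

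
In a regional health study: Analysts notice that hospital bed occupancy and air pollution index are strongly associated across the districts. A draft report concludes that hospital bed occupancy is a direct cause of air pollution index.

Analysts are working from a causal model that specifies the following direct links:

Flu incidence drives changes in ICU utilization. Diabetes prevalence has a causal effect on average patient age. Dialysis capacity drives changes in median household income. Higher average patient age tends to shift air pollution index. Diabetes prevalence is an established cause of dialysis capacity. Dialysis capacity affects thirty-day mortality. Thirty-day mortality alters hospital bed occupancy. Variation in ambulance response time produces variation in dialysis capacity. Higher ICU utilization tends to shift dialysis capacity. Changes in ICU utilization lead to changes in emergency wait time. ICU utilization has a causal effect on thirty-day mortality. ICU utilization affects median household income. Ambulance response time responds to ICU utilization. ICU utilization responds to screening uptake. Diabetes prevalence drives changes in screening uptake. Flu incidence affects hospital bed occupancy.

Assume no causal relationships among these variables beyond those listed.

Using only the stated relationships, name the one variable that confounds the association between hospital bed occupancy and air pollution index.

diabetes prevalence

Diabetes prevalence has a causal path to hospital bed occupancy (diabetes prevalence → dialysis capacity → thirty-day mortality → hospital bed occupancy) and a separate causal path to air pollution index (diabetes prevalence → average patient age → air pollution index), so it is a common cause of both.
No stated relationship gives hospital bed occupancy a causal route to air pollution index, so the correlation is explained by the shared upstream cause rather than a direct effect.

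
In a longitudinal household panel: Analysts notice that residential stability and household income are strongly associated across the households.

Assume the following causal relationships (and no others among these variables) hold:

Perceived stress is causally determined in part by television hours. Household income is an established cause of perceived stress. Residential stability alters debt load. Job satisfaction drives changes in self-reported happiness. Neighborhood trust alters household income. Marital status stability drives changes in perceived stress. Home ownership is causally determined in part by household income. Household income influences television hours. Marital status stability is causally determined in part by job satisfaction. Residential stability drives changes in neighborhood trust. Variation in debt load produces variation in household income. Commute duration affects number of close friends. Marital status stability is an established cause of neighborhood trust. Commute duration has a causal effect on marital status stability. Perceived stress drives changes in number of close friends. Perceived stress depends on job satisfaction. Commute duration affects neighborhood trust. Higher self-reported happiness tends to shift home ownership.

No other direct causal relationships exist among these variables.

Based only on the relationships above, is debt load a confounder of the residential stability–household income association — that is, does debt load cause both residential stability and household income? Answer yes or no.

no

Debt load has no stated causal path to residential stability. A confounder must cause both variables, so debt load does not qualify.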